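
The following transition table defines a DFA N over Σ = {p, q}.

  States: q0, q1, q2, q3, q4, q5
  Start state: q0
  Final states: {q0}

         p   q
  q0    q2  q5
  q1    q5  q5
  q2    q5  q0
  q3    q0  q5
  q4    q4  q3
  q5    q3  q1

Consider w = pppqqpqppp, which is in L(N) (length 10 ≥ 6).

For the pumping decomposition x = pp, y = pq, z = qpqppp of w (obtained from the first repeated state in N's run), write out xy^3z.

xy^3z = pp·pq·pq·pq·qpqppp = pppqpqpqqpqppp.
Reading y = pq takes N from q5 back to q5, so after x·y·y·y the machine is still in q5, and z then leads to the accepting state q0. Hence pppqpqpqqpqppp ∈ L(N).

pppqpqpqqpqppp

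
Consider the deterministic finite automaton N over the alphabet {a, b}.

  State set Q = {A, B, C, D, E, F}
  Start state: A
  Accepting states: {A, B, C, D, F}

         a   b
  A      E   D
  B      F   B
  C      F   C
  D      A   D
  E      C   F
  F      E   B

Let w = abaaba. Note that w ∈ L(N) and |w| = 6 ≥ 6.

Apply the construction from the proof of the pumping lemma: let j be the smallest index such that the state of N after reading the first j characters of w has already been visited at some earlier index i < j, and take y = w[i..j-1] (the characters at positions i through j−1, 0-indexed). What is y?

State sequence: A -a-> E -b-> F -a-> E -a-> C -b-> C -a-> F
First repeat at step 3: E was already visited.

So i = 1, j = 3, giving x = w[0:1] = a, y = w[1:3] = ba, z = w[3:6] = aba.
Check: |xy| = 3 ≤ 6 and |y| = 2 ≥ 1. Reading y takes N from E back to E, so every xyⁱz is accepted.
With |Q| = 6, pigeonhole forces a state repeat no later than step 6; the substring read between the first and second visits to that state can be pumped.

ba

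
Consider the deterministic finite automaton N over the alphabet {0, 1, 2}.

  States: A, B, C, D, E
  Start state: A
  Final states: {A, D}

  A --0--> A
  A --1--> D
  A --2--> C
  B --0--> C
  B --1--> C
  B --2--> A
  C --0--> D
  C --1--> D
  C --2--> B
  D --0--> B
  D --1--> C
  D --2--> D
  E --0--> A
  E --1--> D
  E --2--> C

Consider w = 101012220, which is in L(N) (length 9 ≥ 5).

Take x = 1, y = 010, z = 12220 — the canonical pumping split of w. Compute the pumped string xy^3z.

101001001012220

xy^3z = 1·010·010·010·12220 = 101001001012220.
Reading y = 010 takes N from D back to D, so after x·y·y·y the machine is still in D, and z then leads to the accepting state D. Hence 101001001012220 ∈ L(N).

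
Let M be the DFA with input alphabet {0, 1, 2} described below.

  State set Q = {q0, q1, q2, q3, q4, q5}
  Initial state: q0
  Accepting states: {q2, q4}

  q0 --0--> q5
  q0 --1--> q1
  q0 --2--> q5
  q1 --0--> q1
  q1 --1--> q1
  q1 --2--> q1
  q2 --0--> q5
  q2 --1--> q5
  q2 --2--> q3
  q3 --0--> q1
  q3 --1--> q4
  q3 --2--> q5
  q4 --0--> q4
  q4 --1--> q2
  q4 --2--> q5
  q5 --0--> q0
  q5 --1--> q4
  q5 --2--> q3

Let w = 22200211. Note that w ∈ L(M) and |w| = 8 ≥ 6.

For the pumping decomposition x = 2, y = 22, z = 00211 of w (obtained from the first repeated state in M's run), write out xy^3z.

xy^3z = 2·22·22·22·00211 = 222222200211.
Reading y = 22 takes M from q5 back to q5, so after x·y·y·y the machine is still in q5, and z then leads to the accepting state q2. Hence 222222200211 ∈ L(M).

222222200211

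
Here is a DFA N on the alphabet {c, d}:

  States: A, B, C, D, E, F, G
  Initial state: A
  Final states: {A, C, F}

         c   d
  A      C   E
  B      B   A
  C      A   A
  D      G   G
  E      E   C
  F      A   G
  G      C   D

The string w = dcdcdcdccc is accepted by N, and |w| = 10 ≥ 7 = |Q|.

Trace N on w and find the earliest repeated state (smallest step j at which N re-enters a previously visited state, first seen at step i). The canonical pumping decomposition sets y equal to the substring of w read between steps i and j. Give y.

c

State sequence: A -d-> E -c-> E -d-> C -c-> A -d-> E -c-> E -d-> C -c-> A -c-> C -c-> A
First repeat at step 2: E was already visited.

So i = 1, j = 2, giving x = w[0:1] = d, y = w[1:2] = c, z = w[2:10] = dcdcdccc.
Check: |xy| = 2 ≤ 7 and |y| = 1 ≥ 1. Reading y takes N from E back to E, so every xyⁱz is accepted.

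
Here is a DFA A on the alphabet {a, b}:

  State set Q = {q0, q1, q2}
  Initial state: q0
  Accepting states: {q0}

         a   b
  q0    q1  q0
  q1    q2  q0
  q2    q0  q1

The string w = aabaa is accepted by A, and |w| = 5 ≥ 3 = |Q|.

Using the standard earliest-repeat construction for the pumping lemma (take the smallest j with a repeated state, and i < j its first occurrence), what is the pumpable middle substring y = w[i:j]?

ab

Run of A on w = a a b a a:
  step 0: q0  (start)
  step 1: q1  (read a: q0→q1)
  step 2: q2  (read a: q1→q2)
  step 3: q1  (read b: q2→q1)   ← first repeat (q1 seen earlier)
  step 4: q2  (read a: q1→q2)
  step 5: q0  (read a: q2→q0)

So i = 1, j = 3, giving x = w[0:1] = a, y = w[1:3] = ab, z = w[3:5] = aa.
Check: |xy| = 3 ≤ 3 and |y| = 2 ≥ 1. Reading y takes A from q1 back to q1, so every xyⁱz is accepted.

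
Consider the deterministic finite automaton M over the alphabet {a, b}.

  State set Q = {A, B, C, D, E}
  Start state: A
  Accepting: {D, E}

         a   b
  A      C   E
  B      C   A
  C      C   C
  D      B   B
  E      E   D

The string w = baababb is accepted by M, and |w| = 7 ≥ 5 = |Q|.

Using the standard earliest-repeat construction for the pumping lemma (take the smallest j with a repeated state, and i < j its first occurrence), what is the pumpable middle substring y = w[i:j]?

a

Run of M on w = b a a b a b b:
  step 0: A  (start)
  step 1: E  (read b: A→E)
  step 2: E  (read a: E→E)   ← first repeat (E seen earlier)
  step 3: E  (read a: E→E)
  step 4: D  (read b: E→D)
  step 5: B  (read a: D→B)
  step 6: A  (read b: B→A)
  step 7: E  (read b: A→E)

So i = 1, j = 2, giving x = w[0:1] = b, y = w[1:2] = a, z = w[2:7] = ababb.
Check: |xy| = 2 ≤ 5 and |y| = 1 ≥ 1. Reading y takes M from E back to E, so every xyⁱz is accepted.
With |Q| = 5, pigeonhole forces a state repeat no later than step 5; the substring read between the first and second visits to that state can be pumped.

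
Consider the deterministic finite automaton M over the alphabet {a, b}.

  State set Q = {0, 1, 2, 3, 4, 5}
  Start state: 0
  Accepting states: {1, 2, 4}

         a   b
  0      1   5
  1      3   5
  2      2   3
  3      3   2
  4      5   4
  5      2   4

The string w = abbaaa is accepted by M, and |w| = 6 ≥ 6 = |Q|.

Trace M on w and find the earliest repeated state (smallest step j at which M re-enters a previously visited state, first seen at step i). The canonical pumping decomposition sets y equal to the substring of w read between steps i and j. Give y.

State sequence: 0 -a-> 1 -b-> 5 -b-> 4 -a-> 5 -a-> 2 -a-> 2
First repeat at step 4: 5 was already visited.

So i = 2, j = 4, giving x = w[0:2] = ab, y = w[2:4] = ba, z = w[4:6] = aa.
Check: |xy| = 4 ≤ 6 and |y| = 2 ≥ 1. Reading y takes M from 5 back to 5, so every xyⁱz is accepted.
The DFA has 6 states, so the proof of the pumping lemma guarantees a repeated state among the first 6+1 visited; the segment between the two visits is the pumpable y.

ba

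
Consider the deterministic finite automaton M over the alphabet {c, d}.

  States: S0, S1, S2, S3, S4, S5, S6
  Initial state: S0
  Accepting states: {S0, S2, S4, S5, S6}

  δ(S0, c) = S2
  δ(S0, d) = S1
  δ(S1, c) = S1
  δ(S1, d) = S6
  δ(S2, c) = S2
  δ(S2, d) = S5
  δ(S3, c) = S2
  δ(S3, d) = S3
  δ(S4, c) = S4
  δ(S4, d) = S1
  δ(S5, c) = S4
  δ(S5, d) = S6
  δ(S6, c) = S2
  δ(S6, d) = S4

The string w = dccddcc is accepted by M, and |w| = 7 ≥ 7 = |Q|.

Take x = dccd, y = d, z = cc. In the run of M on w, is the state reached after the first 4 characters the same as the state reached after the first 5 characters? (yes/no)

Run of M on the first 5 characters of w = d c c d d:
  step 0: S0  (start)
  step 1: S1  (read d: S0→S1)
  step 2: S1  (read c: S1→S1)
  step 3: S1  (read c: S1→S1)
  step 4: S6  (read d: S1→S6)
  step 5: S4  (read d: S6→S4)

After x (step 4): S6. After xy (step 5): S4.
They differ (S6 ≠ S4), so y is not a cycle from the state after x; this split is not the one the pumping-lemma construction produces, and pumping y need not keep the string in L(M).

no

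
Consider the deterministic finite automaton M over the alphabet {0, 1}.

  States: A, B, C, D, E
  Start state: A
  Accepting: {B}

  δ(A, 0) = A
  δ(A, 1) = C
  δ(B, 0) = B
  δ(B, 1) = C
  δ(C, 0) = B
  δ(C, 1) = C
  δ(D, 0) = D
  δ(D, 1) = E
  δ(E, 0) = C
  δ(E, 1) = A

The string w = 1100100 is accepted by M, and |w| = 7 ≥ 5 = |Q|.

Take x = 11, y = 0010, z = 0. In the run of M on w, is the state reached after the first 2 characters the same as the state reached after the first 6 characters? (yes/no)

Run of M on the first 6 characters of w = 1 1 0 0 1 0:
  step 0: A  (start)
  step 1: C  (read 1: A→C)
  step 2: C  (read 1: C→C)
  step 3: B  (read 0: C→B)
  step 4: B  (read 0: B→B)
  step 5: C  (read 1: B→C)
  step 6: B  (read 0: C→B)

After x (step 2): C. After xy (step 6): B.
They differ (C ≠ B), so y is not a cycle from the state after x; this split is not the one the pumping-lemma construction produces, and pumping y need not keep the string in L(M).

no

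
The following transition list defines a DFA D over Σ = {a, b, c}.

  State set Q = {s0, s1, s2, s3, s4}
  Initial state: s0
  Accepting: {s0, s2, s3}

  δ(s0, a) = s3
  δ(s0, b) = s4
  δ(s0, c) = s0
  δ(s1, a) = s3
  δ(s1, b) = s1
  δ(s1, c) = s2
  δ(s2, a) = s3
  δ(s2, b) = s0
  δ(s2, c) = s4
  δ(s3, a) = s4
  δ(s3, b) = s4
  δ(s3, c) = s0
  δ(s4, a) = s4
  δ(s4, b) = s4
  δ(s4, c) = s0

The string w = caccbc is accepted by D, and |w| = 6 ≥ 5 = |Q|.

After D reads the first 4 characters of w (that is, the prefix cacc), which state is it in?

State sequence: s0 -c-> s0 -a-> s3 -c-> s0 -c-> s0

After reading 4 characters, D is in state s0.
(This kind of state-tracing is the core of the pumping-lemma construction: with 5 states, pigeonhole forces a repeat within the first 5 steps.)

s0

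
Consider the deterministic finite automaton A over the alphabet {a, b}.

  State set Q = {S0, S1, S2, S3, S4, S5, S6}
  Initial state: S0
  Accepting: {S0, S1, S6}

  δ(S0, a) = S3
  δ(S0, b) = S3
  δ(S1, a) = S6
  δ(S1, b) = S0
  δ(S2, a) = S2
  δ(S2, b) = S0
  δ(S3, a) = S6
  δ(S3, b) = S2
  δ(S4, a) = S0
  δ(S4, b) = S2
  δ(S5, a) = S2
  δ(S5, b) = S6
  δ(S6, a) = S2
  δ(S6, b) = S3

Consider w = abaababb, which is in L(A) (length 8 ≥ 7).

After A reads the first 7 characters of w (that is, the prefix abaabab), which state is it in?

S2

Run of A on the first 7 characters of w = a b a a b a b:
  step 0: S0  (start)
  step 1: S3  (read a: S0→S3)
  step 2: S2  (read b: S3→S2)
  step 3: S2  (read a: S2→S2)
  step 4: S2  (read a: S2→S2)
  step 5: S0  (read b: S2→S0)
  step 6: S3  (read a: S0→S3)
  step 7: S2  (read b: S3→S2)

After reading 7 characters, A is in state S2.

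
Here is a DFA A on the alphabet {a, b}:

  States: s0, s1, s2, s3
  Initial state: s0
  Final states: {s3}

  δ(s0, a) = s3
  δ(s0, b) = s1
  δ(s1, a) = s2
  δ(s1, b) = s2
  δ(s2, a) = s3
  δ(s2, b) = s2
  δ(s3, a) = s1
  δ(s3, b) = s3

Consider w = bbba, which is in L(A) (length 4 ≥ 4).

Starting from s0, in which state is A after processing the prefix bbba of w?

Run of A on the first 4 characters of w = b b b a:
  step 0: s0  (start)
  step 1: s1  (read b: s0→s1)
  step 2: s2  (read b: s1→s2)
  step 3: s2  (read b: s2→s2)
  step 4: s3  (read a: s2→s3)

After reading 4 characters, A is in state s3.

s3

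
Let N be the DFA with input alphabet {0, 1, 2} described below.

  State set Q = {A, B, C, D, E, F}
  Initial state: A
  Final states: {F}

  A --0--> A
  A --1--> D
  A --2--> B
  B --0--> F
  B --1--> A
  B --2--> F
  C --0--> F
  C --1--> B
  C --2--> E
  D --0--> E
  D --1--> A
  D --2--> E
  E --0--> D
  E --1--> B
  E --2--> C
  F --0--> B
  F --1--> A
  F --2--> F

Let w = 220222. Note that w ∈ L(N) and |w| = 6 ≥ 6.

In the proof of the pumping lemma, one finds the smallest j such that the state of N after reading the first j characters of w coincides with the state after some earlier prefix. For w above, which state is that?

B

Run of N on w = 2 2 0 2 2 2:
  step 0: A  (start)
  step 1: B  (read 2: A→B)
  step 2: F  (read 2: B→F)
  step 3: B  (read 0: F→B)   ← first repeat (B seen earlier)
  step 4: F  (read 2: B→F)
  step 5: F  (read 2: F→F)
  step 6: F  (read 2: F→F)

The earliest repeat is at step j = 3: N is in B, which it already visited at step i = 1.
Since N has 6 states, any run of length ≥ 6 visits 6+1 states, so by pigeonhole some state repeats within the first 6 steps — that repeat gives the pumpable loop.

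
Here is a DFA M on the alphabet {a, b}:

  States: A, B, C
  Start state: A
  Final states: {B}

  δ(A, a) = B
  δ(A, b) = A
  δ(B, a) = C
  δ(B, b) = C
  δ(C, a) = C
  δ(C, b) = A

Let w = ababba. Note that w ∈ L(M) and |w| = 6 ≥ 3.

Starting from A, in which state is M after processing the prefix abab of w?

Run of M on the first 4 characters of w = a b a b:
  step 0: A  (start)
  step 1: B  (read a: A→B)
  step 2: C  (read b: B→C)
  step 3: C  (read a: C→C)
  step 4: A  (read b: C→A)

After reading 4 characters, M is in state A.

A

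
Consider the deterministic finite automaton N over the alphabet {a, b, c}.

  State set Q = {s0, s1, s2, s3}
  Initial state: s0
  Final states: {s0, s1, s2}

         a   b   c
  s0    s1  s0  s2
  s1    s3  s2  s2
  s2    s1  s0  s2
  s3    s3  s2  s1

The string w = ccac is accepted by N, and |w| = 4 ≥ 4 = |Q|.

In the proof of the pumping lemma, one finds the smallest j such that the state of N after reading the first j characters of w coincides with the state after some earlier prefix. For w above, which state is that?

s2

Run of N on w = c c a c:
  step 0: s0  (start)
  step 1: s2  (read c: s0→s2)
  step 2: s2  (read c: s2→s2)   ← first repeat (s2 seen earlier)
  step 3: s1  (read a: s2→s1)
  step 4: s2  (read c: s1→s2)

The earliest repeat is at step j = 2: N is in s2, which it already visited at step i = 1.
Since N has 4 states, any run of length ≥ 4 visits 4+1 states, so by pigeonhole some state repeats within the first 4 steps — that repeat gives the pumpable loop.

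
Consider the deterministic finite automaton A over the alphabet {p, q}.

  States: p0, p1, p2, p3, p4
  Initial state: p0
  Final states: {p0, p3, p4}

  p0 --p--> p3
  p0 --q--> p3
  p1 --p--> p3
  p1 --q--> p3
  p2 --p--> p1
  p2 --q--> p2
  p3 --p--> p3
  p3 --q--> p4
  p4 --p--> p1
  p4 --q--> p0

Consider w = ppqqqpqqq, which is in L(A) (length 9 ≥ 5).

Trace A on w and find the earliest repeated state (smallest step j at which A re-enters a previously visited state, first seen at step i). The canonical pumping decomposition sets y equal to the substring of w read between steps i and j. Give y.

State sequence: p0 -p-> p3 -p-> p3 -q-> p4 -q-> p0 -q-> p3 -p-> p3 -q-> p4 -q-> p0 -q-> p3
First repeat at step 2: p3 was already visited.

So i = 1, j = 2, giving x = w[0:1] = p, y = w[1:2] = p, z = w[2:9] = qqqpqqq.
Check: |xy| = 2 ≤ 5 and |y| = 1 ≥ 1. Reading y takes A from p3 back to p3, so every xyⁱz is accepted.

p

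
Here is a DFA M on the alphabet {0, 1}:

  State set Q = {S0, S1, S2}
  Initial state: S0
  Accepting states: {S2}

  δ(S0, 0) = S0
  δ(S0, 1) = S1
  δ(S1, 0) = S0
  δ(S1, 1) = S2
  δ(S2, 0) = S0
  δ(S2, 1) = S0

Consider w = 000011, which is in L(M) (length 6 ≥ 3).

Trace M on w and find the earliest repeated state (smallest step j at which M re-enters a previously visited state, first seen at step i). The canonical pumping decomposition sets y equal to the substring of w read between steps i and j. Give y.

State sequence: S0 -0-> S0 -0-> S0 -0-> S0 -0-> S0 -1-> S1 -1-> S2
First repeat at step 1: S0 was already visited.

So i = 0, j = 1, giving x = w[0:0] = ε, y = w[0:1] = 0, z = w[1:6] = 00011.
Check: |xy| = 1 ≤ 3 and |y| = 1 ≥ 1. Reading y takes M from S0 back to S0, so every xyⁱz is accepted.
Since M has 3 states, any run of length ≥ 3 visits 3+1 states, so by pigeonhole some state repeats within the first 3 steps — that repeat gives the pumpable loop.

0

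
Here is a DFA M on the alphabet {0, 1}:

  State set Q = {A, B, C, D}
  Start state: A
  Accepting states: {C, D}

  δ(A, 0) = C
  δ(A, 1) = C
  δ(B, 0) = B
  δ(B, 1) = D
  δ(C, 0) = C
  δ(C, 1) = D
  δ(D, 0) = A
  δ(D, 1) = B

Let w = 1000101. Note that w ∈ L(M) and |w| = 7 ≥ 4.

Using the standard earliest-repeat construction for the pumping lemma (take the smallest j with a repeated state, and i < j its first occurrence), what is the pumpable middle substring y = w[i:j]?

0

Run of M on w = 1 0 0 0 1 0 1:
  step 0: A  (start)
  step 1: C  (read 1: A→C)
  step 2: C  (read 0: C→C)   ← first repeat (C seen earlier)
  step 3: C  (read 0: C→C)
  step 4: C  (read 0: C→C)
  step 5: D  (read 1: C→D)
  step 6: A  (read 0: D→A)
  step 7: C  (read 1: A→C)

So i = 1, j = 2, giving x = w[0:1] = 1, y = w[1:2] = 0, z = w[2:7] = 00101.
Check: |xy| = 2 ≤ 4 and |y| = 1 ≥ 1. Reading y takes M from C back to C, so every xyⁱz is accepted.
The DFA has 4 states, so the proof of the pumping lemma guarantees a repeated state among the first 4+1 visited; the segment between the two visits is the pumpable y.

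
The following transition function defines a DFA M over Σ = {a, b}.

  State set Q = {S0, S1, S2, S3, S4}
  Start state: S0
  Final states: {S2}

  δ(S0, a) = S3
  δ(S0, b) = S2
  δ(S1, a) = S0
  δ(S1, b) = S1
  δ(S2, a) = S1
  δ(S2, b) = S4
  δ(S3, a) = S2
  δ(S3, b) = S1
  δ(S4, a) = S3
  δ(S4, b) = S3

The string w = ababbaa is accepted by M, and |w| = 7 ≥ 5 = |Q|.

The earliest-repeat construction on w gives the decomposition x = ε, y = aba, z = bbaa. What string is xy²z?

xy^2z = ε·aba·aba·bbaa = abaababbaa.
Reading y = aba takes M from S0 back to S0, so after x·y·y the machine is still in S0, and z then leads to the accepting state S2. Hence abaababbaa ∈ L(M).

abaababbaa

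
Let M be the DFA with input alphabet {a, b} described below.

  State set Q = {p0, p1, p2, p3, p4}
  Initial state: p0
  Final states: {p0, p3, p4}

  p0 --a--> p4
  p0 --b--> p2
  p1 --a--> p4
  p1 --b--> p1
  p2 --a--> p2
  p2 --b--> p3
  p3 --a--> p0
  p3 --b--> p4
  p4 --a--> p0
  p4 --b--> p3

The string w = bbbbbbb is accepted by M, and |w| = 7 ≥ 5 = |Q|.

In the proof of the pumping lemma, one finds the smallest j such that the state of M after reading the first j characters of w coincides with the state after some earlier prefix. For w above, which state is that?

p3

State sequence: p0 -b-> p2 -b-> p3 -b-> p4 -b-> p3 -b-> p4 -b-> p3 -b-> p4
First repeat at step 4: p3 was already visited.

The earliest repeat is at step j = 4: M is in p3, which it already visited at step i = 2.
With |Q| = 5, pigeonhole forces a state repeat no later than step 5; the substring read between the first and second visits to that state can be pumped.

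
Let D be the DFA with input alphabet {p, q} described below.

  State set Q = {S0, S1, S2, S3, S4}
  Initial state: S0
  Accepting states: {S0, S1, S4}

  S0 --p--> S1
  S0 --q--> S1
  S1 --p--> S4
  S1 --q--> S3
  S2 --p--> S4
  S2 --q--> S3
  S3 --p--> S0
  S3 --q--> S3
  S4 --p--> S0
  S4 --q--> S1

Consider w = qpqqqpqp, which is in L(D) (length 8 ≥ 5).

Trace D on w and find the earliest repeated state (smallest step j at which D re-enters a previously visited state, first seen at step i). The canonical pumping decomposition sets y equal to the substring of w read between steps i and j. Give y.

State sequence: S0 -q-> S1 -p-> S4 -q-> S1 -q-> S3 -q-> S3 -p-> S0 -q-> S1 -p-> S4
First repeat at step 3: S1 was already visited.

So i = 1, j = 3, giving x = w[0:1] = q, y = w[1:3] = pq, z = w[3:8] = qqpqp.
Check: |xy| = 3 ≤ 5 and |y| = 2 ≥ 1. Reading y takes D from S1 back to S1, so every xyⁱz is accepted.
Since D has 5 states, any run of length ≥ 5 visits 5+1 states, so by pigeonhole some state repeats within the first 5 steps — that repeat gives the pumpable loop.

pq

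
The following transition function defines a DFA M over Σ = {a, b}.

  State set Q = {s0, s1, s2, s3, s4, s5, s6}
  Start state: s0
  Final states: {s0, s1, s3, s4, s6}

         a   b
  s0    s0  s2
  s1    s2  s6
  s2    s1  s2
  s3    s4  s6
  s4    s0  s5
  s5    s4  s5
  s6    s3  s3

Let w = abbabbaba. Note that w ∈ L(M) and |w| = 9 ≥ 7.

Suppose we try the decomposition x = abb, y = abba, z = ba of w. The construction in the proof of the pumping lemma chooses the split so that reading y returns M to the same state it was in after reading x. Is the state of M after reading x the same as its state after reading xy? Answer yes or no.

Run of M on the first 7 characters of w = a b b a b b a:
  step 0: s0  (start)
  step 1: s0  (read a: s0→s0)
  step 2: s2  (read b: s0→s2)
  step 3: s2  (read b: s2→s2)
  step 4: s1  (read a: s2→s1)
  step 5: s6  (read b: s1→s6)
  step 6: s3  (read b: s6→s3)
  step 7: s4  (read a: s3→s4)

After x (step 3): s2. After xy (step 7): s4.
They differ (s2 ≠ s4), so y is not a cycle from the state after x; this split is not the one the pumping-lemma construction produces, and pumping y need not keep the string in L(M).

no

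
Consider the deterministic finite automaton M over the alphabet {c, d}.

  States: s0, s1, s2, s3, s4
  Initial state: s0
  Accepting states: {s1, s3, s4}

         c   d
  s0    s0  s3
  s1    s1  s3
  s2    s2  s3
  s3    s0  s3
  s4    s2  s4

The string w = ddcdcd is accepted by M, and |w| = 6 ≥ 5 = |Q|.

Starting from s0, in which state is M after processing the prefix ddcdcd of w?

s3

Run of M on the first 6 characters of w = d d c d c d:
  step 0: s0  (start)
  step 1: s3  (read d: s0→s3)
  step 2: s3  (read d: s3→s3)
  step 3: s0  (read c: s3→s0)
  step 4: s3  (read d: s0→s3)
  step 5: s0  (read c: s3→s0)
  step 6: s3  (read d: s0→s3)

After reading 6 characters, M is in state s3.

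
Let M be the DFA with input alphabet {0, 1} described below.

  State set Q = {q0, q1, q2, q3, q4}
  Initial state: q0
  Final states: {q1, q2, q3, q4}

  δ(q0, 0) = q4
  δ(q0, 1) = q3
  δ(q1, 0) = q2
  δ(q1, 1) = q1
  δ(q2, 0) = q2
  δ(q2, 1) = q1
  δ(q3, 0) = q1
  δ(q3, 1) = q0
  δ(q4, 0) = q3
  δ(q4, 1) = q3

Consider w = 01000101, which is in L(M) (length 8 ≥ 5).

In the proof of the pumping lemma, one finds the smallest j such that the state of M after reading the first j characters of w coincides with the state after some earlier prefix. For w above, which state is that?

State sequence: q0 -0-> q4 -1-> q3 -0-> q1 -0-> q2 -0-> q2 -1-> q1 -0-> q2 -1-> q1
First repeat at step 5: q2 was already visited.

The earliest repeat is at step j = 5: M is in q2, which it already visited at step i = 4.

q2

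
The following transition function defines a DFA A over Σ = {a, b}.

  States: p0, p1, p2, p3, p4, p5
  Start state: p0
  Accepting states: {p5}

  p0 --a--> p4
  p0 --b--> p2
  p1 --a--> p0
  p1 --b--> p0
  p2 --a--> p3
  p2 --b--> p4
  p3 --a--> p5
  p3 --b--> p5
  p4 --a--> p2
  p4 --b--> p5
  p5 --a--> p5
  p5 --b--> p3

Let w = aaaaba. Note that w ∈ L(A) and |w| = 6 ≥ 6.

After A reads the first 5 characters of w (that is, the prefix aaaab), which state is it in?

p3

State sequence: p0 -a-> p4 -a-> p2 -a-> p3 -a-> p5 -b-> p3

After reading 5 characters, A is in state p3.
(This kind of state-tracing is the core of the pumping-lemma construction: with 6 states, pigeonhole forces a repeat within the first 6 steps.)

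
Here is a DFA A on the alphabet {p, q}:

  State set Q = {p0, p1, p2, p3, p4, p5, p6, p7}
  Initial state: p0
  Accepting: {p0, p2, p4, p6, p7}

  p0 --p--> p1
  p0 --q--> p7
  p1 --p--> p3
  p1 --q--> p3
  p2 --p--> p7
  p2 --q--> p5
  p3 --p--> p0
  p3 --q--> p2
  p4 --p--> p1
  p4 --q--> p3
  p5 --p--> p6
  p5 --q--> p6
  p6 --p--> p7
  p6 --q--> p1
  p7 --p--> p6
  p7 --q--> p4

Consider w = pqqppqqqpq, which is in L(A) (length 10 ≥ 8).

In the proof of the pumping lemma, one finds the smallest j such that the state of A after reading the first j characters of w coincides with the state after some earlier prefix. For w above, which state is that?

State sequence: p0 -p-> p1 -q-> p3 -q-> p2 -p-> p7 -p-> p6 -q-> p1 -q-> p3 -q-> p2 -p-> p7 -q-> p4
First repeat at step 6: p1 was already visited.

The earliest repeat is at step j = 6: A is in p1, which it already visited at step i = 1.

p1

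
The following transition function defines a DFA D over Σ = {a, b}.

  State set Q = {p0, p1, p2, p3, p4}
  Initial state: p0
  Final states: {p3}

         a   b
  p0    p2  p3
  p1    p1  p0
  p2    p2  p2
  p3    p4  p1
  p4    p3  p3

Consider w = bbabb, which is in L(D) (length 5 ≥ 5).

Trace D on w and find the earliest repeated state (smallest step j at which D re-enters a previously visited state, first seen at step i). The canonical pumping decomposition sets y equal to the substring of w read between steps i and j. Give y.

State sequence: p0 -b-> p3 -b-> p1 -a-> p1 -b-> p0 -b-> p3
First repeat at step 3: p1 was already visited.

So i = 2, j = 3, giving x = w[0:2] = bb, y = w[2:3] = a, z = w[3:5] = bb.
Check: |xy| = 3 ≤ 5 and |y| = 1 ≥ 1. Reading y takes D from p1 back to p1, so every xyⁱz is accepted.
The DFA has 5 states, so the proof of the pumping lemma guarantees a repeated state among the first 5+1 visited; the segment between the two visits is the pumpable y.

a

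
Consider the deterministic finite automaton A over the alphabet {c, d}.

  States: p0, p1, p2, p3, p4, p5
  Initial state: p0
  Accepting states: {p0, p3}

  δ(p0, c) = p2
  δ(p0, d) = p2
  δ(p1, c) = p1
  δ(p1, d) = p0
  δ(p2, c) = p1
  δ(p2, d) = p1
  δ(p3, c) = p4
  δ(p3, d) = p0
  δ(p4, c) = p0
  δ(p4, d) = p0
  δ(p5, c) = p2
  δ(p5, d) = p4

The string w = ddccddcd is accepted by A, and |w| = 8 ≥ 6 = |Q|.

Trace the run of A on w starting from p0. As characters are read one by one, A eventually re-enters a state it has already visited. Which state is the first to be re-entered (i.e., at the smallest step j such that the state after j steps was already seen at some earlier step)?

p1

Run of A on w = d d c c d d c d:
  step 0: p0  (start)
  step 1: p2  (read d: p0→p2)
  step 2: p1  (read d: p2→p1)
  step 3: p1  (read c: p1→p1)   ← first repeat (p1 seen earlier)
  step 4: p1  (read c: p1→p1)
  step 5: p0  (read d: p1→p0)
  step 6: p2  (read d: p0→p2)
  step 7: p1  (read c: p2→p1)
  step 8: p0  (read d: p1→p0)

The earliest repeat is at step j = 3: A is in p1, which it already visited at step i = 2.
Pumping length from the standard proof: p = 6 (the number of states). The repeated state found above gives |xy| = j ≤ 6 and |y| = j − i ≥ 1.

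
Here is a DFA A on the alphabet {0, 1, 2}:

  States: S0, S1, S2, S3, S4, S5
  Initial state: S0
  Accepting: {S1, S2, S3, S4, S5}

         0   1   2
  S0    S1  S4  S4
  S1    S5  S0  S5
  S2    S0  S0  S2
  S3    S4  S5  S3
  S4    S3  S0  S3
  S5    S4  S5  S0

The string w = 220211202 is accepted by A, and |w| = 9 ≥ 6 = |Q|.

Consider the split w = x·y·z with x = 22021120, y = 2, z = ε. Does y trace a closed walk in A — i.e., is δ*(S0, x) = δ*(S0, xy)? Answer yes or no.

Run of A on the first 9 characters of w = 2 2 0 2 1 1 2 0 2:
  step 0: S0  (start)
  step 1: S4  (read 2: S0→S4)
  step 2: S3  (read 2: S4→S3)
  step 3: S4  (read 0: S3→S4)
  step 4: S3  (read 2: S4→S3)
  step 5: S5  (read 1: S3→S5)
  step 6: S5  (read 1: S5→S5)
  step 7: S0  (read 2: S5→S0)
  step 8: S1  (read 0: S0→S1)
  step 9: S5  (read 2: S1→S5)

After x (step 8): S1. After xy (step 9): S5.
They differ (S1 ≠ S5), so y is not a cycle from the state after x; this split is not the one the pumping-lemma construction produces, and pumping y need not keep the string in L(A).

no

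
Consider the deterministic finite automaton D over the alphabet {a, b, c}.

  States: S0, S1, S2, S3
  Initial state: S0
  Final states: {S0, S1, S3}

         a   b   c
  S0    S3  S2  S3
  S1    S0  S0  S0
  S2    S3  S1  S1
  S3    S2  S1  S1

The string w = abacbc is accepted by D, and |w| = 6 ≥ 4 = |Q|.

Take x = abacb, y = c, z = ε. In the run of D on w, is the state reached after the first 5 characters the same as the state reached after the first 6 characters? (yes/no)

no

State sequence: S0 -a-> S3 -b-> S1 -a-> S0 -c-> S3 -b-> S1 -c-> S0

After x (step 5): S1. After xy (step 6): S0.
They differ (S1 ≠ S0), so y is not a cycle from the state after x; this split is not the one the pumping-lemma construction produces, and pumping y need not keep the string in L(D).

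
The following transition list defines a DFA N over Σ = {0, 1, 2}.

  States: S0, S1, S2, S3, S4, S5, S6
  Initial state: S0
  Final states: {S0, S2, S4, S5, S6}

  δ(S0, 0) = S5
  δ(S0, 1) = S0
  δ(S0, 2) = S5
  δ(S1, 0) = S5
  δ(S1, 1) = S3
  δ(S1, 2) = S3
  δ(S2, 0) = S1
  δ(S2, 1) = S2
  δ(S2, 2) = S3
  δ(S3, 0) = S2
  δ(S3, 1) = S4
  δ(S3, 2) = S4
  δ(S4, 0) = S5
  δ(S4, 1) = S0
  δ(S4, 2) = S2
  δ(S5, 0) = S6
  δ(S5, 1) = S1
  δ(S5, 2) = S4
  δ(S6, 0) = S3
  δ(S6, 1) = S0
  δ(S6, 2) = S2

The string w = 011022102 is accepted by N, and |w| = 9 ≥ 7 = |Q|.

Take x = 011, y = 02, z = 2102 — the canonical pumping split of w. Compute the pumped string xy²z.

01102022102

xy^2z = 011·02·02·2102 = 01102022102.
Reading y = 02 takes N from S3 back to S3, so after x·y·y the machine is still in S3, and z then leads to the accepting state S4. Hence 01102022102 ∈ L(N).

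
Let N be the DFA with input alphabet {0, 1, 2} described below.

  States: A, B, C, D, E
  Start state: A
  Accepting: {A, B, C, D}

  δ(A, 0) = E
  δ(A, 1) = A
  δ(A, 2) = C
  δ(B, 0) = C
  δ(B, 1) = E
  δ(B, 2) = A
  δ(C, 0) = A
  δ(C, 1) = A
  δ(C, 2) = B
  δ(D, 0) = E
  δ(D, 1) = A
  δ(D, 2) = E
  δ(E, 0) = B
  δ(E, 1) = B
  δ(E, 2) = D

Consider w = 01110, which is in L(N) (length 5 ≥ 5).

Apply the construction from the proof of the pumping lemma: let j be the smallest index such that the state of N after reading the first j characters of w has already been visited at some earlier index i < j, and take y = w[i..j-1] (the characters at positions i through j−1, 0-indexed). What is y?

Run of N on w = 0 1 1 1 0:
  step 0: A  (start)
  step 1: E  (read 0: A→E)
  step 2: B  (read 1: E→B)
  step 3: E  (read 1: B→E)   ← first repeat (E seen earlier)
  step 4: B  (read 1: E→B)
  step 5: C  (read 0: B→C)

So i = 1, j = 3, giving x = w[0:1] = 0, y = w[1:3] = 11, z = w[3:5] = 10.
Check: |xy| = 3 ≤ 5 and |y| = 2 ≥ 1. Reading y takes N from E back to E, so every xyⁱz is accepted.
The DFA has 5 states, so the proof of the pumping lemma guarantees a repeated state among the first 5+1 visited; the segment between the two visits is the pumpable y.

11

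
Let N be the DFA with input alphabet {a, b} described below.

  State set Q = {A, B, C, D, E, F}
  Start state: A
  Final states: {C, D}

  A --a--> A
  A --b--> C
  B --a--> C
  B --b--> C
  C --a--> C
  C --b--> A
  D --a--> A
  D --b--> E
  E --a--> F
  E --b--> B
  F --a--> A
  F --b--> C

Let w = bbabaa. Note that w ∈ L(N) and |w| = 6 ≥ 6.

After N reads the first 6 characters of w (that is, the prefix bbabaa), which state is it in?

State sequence: A -b-> C -b-> A -a-> A -b-> C -a-> C -a-> C

After reading 6 characters, N is in state C.

C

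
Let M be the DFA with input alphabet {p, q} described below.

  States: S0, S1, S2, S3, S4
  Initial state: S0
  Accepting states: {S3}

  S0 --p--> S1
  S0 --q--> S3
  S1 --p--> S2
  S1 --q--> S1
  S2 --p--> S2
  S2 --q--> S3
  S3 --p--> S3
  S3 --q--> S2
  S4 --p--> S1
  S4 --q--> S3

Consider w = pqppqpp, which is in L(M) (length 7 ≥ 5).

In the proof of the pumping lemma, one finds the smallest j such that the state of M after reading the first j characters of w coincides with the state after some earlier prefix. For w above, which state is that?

S1

Run of M on w = p q p p q p p:
  step 0: S0  (start)
  step 1: S1  (read p: S0→S1)
  step 2: S1  (read q: S1→S1)   ← first repeat (S1 seen earlier)
  step 3: S2  (read p: S1→S2)
  step 4: S2  (read p: S2→S2)
  step 5: S3  (read q: S2→S3)
  step 6: S3  (read p: S3→S3)
  step 7: S3  (read p: S3→S3)

The earliest repeat is at step j = 2: M is in S1, which it already visited at step i = 1.
Pumping length from the standard proof: p = 5 (the number of states). The repeated state found above gives |xy| = j ≤ 5 and |y| = j − i ≥ 1.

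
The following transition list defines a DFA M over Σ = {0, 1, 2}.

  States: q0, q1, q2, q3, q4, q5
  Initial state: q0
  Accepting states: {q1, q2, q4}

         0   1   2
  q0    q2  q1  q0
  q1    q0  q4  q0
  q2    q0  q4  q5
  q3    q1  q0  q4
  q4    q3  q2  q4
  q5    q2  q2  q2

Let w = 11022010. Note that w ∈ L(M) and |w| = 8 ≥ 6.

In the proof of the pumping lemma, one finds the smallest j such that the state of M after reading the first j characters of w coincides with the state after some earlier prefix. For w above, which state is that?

q4

State sequence: q0 -1-> q1 -1-> q4 -0-> q3 -2-> q4 -2-> q4 -0-> q3 -1-> q0 -0-> q2
First repeat at step 4: q4 was already visited.

The earliest repeat is at step j = 4: M is in q4, which it already visited at step i = 2.
Pumping length from the standard proof: p = 6 (the number of states). The repeated state found above gives |xy| = j ≤ 6 and |y| = j − i ≥ 1.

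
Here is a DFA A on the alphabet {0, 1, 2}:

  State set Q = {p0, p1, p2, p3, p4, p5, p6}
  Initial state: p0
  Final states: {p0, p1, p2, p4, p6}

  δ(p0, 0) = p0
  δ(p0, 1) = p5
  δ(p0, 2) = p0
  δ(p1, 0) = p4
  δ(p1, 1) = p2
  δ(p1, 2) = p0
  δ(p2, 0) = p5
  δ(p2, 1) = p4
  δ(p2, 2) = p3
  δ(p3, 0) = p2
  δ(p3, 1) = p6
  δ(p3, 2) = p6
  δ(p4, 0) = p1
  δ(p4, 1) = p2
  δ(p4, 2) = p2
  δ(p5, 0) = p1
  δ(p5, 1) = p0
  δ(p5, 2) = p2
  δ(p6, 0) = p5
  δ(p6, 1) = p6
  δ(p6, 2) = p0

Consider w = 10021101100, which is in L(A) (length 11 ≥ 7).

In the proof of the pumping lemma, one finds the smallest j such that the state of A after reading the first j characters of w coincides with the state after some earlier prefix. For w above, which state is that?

State sequence: p0 -1-> p5 -0-> p1 -0-> p4 -2-> p2 -1-> p4 -1-> p2 -0-> p5 -1-> p0 -1-> p5 -0-> p1 -0-> p4
First repeat at step 5: p4 was already visited.

The earliest repeat is at step j = 5: A is in p4, which it already visited at step i = 3.
Pumping length from the standard proof: p = 7 (the number of states). The repeated state found above gives |xy| = j ≤ 7 and |y| = j − i ≥ 1.

p4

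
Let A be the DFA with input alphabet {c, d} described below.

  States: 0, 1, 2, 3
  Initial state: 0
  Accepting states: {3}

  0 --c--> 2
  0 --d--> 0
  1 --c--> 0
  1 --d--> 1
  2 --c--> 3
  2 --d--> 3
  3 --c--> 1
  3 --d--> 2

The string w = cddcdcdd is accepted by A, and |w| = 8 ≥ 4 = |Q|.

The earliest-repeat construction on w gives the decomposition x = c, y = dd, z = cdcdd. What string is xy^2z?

xy^2z = c·dd·dd·cdcdd = cddddcdcdd.
Reading y = dd takes A from 2 back to 2, so after x·y·y the machine is still in 2, and z then leads to the accepting state 3. Hence cddddcdcdd ∈ L(A).

cddddcdcdd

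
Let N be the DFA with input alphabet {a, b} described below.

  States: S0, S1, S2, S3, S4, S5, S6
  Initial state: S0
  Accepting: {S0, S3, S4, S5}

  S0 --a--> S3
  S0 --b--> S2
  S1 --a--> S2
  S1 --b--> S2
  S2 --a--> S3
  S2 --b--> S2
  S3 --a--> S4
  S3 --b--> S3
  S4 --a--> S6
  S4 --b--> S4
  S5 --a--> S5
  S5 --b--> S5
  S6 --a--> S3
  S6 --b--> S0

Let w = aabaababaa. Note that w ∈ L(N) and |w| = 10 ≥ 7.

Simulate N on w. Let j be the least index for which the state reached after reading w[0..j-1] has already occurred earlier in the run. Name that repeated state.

S4

Run of N on w = a a b a a b a b a a:
  step 0: S0  (start)
  step 1: S3  (read a: S0→S3)
  step 2: S4  (read a: S3→S4)
  step 3: S4  (read b: S4→S4)   ← first repeat (S4 seen earlier)
  step 4: S6  (read a: S4→S6)
  step 5: S3  (read a: S6→S3)
  step 6: S3  (read b: S3→S3)
  step 7: S4  (read a: S3→S4)
  step 8: S4  (read b: S4→S4)
  step 9: S6  (read a: S4→S6)
  step 10: S3  (read a: S6→S3)

The earliest repeat is at step j = 3: N is in S4, which it already visited at step i = 2.
With |Q| = 7, pigeonhole forces a state repeat no later than step 7; the substring read between the first and second visits to that state can be pumped.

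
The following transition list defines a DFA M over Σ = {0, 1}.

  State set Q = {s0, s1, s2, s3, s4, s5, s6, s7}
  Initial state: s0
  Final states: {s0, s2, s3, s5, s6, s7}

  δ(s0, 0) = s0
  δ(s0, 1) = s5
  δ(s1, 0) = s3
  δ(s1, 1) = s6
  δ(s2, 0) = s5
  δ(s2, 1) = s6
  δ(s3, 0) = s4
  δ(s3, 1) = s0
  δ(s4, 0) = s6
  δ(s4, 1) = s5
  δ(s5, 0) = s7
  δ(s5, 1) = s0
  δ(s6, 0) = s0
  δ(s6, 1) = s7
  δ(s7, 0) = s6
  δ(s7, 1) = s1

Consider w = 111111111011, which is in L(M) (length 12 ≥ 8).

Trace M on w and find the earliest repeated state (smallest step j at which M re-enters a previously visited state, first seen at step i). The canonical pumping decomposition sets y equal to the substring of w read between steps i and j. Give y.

11

Run of M on w = 1 1 1 1 1 1 1 1 1 0 1 1:
  step 0: s0  (start)
  step 1: s5  (read 1: s0→s5)
  step 2: s0  (read 1: s5→s0)   ← first repeat (s0 seen earlier)
  step 3: s5  (read 1: s0→s5)
  step 4: s0  (read 1: s5→s0)
  step 5: s5  (read 1: s0→s5)
  step 6: s0  (read 1: s5→s0)
  step 7: s5  (read 1: s0→s5)
  step 8: s0  (read 1: s5→s0)
  step 9: s5  (read 1: s0→s5)
  step 10: s7  (read 0: s5→s7)
  step 11: s1  (read 1: s7→s1)
  step 12: s6  (read 1: s1→s6)

So i = 0, j = 2, giving x = w[0:0] = ε, y = w[0:2] = 11, z = w[2:12] = 1111111011.
Check: |xy| = 2 ≤ 8 and |y| = 2 ≥ 1. Reading y takes M from s0 back to s0, so every xyⁱz is accepted.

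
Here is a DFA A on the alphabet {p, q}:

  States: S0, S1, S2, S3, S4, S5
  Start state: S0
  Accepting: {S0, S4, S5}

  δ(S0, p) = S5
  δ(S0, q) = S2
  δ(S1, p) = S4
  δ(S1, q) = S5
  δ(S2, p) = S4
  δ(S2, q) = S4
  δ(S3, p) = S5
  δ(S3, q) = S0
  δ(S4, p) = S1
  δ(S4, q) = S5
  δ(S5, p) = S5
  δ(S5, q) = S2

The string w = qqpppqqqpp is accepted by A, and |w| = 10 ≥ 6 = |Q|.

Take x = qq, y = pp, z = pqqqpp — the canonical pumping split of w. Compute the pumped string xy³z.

xy^3z = qq·pp·pp·pp·pqqqpp = qqpppppppqqqpp.
Reading y = pp takes A from S4 back to S4, so after x·y·y·y the machine is still in S4, and z then leads to the accepting state S4. Hence qqpppppppqqqpp ∈ L(A).

qqpppppppqqqpp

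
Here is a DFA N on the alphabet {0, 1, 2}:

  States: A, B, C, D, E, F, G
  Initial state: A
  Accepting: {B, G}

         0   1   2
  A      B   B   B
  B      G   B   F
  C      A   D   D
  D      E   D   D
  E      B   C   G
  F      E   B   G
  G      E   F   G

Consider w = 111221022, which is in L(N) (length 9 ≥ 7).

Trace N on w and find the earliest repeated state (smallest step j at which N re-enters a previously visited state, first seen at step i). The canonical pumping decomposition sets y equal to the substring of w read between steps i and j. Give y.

State sequence: A -1-> B -1-> B -1-> B -2-> F -2-> G -1-> F -0-> E -2-> G -2-> G
First repeat at step 2: B was already visited.

So i = 1, j = 2, giving x = w[0:1] = 1, y = w[1:2] = 1, z = w[2:9] = 1221022.
Check: |xy| = 2 ≤ 7 and |y| = 1 ≥ 1. Reading y takes N from B back to B, so every xyⁱz is accepted.

1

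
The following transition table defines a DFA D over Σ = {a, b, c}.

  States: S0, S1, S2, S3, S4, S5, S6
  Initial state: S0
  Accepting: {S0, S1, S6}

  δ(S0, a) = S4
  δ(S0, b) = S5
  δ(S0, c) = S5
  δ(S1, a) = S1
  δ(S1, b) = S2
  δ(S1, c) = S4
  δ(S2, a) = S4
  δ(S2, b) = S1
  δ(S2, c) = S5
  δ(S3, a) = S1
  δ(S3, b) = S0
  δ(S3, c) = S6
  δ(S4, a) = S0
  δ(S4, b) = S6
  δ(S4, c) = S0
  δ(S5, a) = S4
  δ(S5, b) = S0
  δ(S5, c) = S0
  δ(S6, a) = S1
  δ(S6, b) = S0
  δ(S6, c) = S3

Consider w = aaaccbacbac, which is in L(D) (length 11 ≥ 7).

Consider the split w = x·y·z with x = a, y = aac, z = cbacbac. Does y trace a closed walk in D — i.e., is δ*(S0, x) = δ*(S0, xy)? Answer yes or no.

Run of D on the first 4 characters of w = a a a c:
  step 0: S0  (start)
  step 1: S4  (read a: S0→S4)
  step 2: S0  (read a: S4→S0)
  step 3: S4  (read a: S0→S4)
  step 4: S0  (read c: S4→S0)

After x (step 1): S4. After xy (step 4): S0.
They differ (S4 ≠ S0), so y is not a cycle from the state after x; this split is not the one the pumping-lemma construction produces, and pumping y need not keep the string in L(D).

no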